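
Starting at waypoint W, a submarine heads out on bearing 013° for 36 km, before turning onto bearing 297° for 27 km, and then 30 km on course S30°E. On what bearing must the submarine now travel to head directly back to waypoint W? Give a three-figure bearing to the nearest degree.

177°

Leg 1 (013°, 36 km): east 36 sin 13° = 8.10, north 36 cos 13° = 35.08
Leg 2 (297°, 27 km): east 27 sin 297° = -24.06, north 27 cos 297° = 12.26
Leg 3 (S30°E, 30 km): east 30 sin 150° = 15.00, north 30 cos 150° = -25.98
Net displacement: -0.96 east, 21.35 north. Direction back to start is (0.96, -21.35): bearing = atan2(0.96, -21.35) mod 360° = 177.43° ≈ 177°.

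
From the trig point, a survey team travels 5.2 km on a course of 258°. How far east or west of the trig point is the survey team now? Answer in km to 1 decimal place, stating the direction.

Leg 1 (258°, 5.2 km): east 5.2 sin 258° = -5.09, north 5.2 cos 258° = -1.08
Net east component: -5.09 km.

5.1 km west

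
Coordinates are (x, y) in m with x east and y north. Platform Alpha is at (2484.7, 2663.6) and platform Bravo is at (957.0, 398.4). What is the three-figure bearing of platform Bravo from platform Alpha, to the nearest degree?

Δeast = 957.0 − 2484.7 = -1527.70; Δnorth = 398.4 − 2663.6 = -2265.20.
Bearing = atan2(Δeast, Δnorth) mod 360° = 214.00° ≈ 214°.

214°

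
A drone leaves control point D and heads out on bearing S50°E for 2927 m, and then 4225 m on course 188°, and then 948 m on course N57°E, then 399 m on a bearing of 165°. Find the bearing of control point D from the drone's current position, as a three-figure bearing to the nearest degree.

Leg 1 (S50°E, 2927 m): east 2927 sin 130° = 2242.21, north 2927 cos 130° = -1881.44
Leg 2 (188°, 4225 m): east 4225 sin 188° = -588.01, north 4225 cos 188° = -4183.88
Leg 3 (N57°E, 948 m): east 948 sin 57° = 795.06, north 948 cos 57° = 516.32
Leg 4 (165°, 399 m): east 399 sin 165° = 103.27, north 399 cos 165° = -385.40
Net displacement: 2552.53 east, -5934.41 north. Direction back to start is (-2552.53, 5934.41): bearing = atan2(-2552.53, 5934.41) mod 360° = 336.73° ≈ 337°.

337°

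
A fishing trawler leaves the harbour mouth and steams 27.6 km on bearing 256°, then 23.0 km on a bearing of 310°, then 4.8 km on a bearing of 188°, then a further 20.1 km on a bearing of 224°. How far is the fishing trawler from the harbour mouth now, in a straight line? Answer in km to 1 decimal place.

Leg 1 (256°, 27.6 km): east 27.6 sin 256° = -26.78, north 27.6 cos 256° = -6.68
Leg 2 (310°, 23.0 km): east 23.0 sin 310° = -17.62, north 23.0 cos 310° = 14.78
Leg 3 (188°, 4.8 km): east 4.8 sin 188° = -0.67, north 4.8 cos 188° = -4.75
Leg 4 (224°, 20.1 km): east 20.1 sin 224° = -13.96, north 20.1 cos 224° = -14.46
Net: -59.03 east, -11.10 north. Distance = √((-59.03)² + (-11.10)²) = 60.065 km.

60.1 km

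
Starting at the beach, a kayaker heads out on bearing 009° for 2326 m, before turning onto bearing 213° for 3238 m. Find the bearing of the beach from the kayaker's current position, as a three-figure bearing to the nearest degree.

Leg 1 (009°, 2326 m): east 2326 sin 9° = 363.87, north 2326 cos 9° = 2297.36
Leg 2 (213°, 3238 m): east 3238 sin 213° = -1763.54, north 3238 cos 213° = -2715.62
Net displacement: -1399.67 east, -418.25 north. Direction back to start is (1399.67, 418.25): bearing = atan2(1399.67, 418.25) mod 360° = 73.36° ≈ 073°.

073°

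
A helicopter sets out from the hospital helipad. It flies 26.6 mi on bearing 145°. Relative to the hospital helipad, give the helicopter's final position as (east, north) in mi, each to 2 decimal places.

(15.26, -21.79)

Leg 1 (145°, 26.6 mi): east 26.6 sin 145° = 15.26, north 26.6 cos 145° = -21.79
Summing: 15.26 mi east, -21.79 mi north → (15.26, -21.79).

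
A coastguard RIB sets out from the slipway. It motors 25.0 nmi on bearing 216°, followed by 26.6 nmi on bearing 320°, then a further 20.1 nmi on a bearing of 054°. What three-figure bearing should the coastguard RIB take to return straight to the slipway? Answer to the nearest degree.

Leg 1 (216°, 25.0 nmi): east 25.0 sin 216° = -14.69, north 25.0 cos 216° = -20.23
Leg 2 (320°, 26.6 nmi): east 26.6 sin 320° = -17.10, north 26.6 cos 320° = 20.38
Leg 3 (054°, 20.1 nmi): east 20.1 sin 54° = 16.26, north 20.1 cos 54° = 11.81
Net displacement: -15.53 east, 11.97 north. Direction back to start is (15.53, -11.97): bearing = atan2(15.53, -11.97) mod 360° = 127.61° ≈ 128°.

128°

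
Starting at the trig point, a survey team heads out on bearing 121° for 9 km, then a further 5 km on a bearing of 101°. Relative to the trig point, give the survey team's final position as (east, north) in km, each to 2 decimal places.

(12.62, -5.59)

Leg 1 (121°, 9 km): east 9 sin 121° = 7.71, north 9 cos 121° = -4.64
Leg 2 (101°, 5 km): east 5 sin 101° = 4.91, north 5 cos 101° = -0.95
Summing: 12.62 km east, -5.59 km north → (12.62, -5.59).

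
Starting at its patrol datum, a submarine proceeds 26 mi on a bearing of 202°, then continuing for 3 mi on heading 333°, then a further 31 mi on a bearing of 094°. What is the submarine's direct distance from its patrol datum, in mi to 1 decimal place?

30.8 mi

Leg 1 (202°, 26 mi): east 26 sin 202° = -9.74, north 26 cos 202° = -24.11
Leg 2 (333°, 3 mi): east 3 sin 333° = -1.36, north 3 cos 333° = 2.67
Leg 3 (094°, 31 mi): east 31 sin 94° = 30.92, north 31 cos 94° = -2.16
Net: 19.82 east, -23.60 north. Distance = √((19.82)² + (-23.60)²) = 30.818 mi.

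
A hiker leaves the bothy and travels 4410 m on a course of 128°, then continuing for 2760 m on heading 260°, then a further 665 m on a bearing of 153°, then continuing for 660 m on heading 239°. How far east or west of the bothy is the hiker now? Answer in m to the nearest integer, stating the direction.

Leg 1 (128°, 4410 m): east 4410 sin 128° = 3475.13, north 4410 cos 128° = -2715.07
Leg 2 (260°, 2760 m): east 2760 sin 260° = -2718.07, north 2760 cos 260° = -479.27
Leg 3 (153°, 665 m): east 665 sin 153° = 301.90, north 665 cos 153° = -592.52
Leg 4 (239°, 660 m): east 660 sin 239° = -565.73, north 660 cos 239° = -339.93
Net east component: 493.23 m.

493 m east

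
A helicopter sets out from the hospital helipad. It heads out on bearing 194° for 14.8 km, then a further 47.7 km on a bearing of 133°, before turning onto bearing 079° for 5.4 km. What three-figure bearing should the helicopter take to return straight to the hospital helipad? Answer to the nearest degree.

321°

Leg 1 (194°, 14.8 km): east 14.8 sin 194° = -3.58, north 14.8 cos 194° = -14.36
Leg 2 (133°, 47.7 km): east 47.7 sin 133° = 34.89, north 47.7 cos 133° = -32.53
Leg 3 (079°, 5.4 km): east 5.4 sin 79° = 5.30, north 5.4 cos 79° = 1.03
Net displacement: 36.61 east, -45.86 north. Direction back to start is (-36.61, 45.86): bearing = atan2(-36.61, 45.86) mod 360° = 321.40° ≈ 321°.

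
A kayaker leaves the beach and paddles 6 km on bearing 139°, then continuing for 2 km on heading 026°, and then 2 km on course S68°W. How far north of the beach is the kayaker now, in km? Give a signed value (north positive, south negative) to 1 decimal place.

-3.5 km

Leg 1 (139°, 6 km): east 6 sin 139° = 3.94, north 6 cos 139° = -4.53
Leg 2 (026°, 2 km): east 2 sin 26° = 0.88, north 2 cos 26° = 1.80
Leg 3 (S68°W, 2 km): east 2 sin 248° = -1.85, north 2 cos 248° = -0.75
Net north component: -3.48 km.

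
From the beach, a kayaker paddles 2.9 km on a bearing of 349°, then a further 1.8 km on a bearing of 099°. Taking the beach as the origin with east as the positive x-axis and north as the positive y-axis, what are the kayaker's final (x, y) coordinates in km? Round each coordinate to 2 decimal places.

(1.22, 2.57)

Leg 1 (349°, 2.9 km): east 2.9 sin 349° = -0.55, north 2.9 cos 349° = 2.85
Leg 2 (099°, 1.8 km): east 1.8 sin 99° = 1.78, north 1.8 cos 99° = -0.28
Summing: 1.22 km east, 2.57 km north → (1.22, 2.57).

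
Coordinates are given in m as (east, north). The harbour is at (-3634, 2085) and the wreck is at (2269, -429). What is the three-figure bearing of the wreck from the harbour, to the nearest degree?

Δeast = 2269 − -3634 = 5903.00; Δnorth = -429 − 2085 = -2514.00.
Bearing = atan2(Δeast, Δnorth) mod 360° = 113.07° ≈ 113°.

113°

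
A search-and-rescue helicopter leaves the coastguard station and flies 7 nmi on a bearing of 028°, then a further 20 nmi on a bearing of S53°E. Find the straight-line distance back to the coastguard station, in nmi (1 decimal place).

Leg 1 (028°, 7 nmi): east 7 sin 28° = 3.29, north 7 cos 28° = 6.18
Leg 2 (S53°E, 20 nmi): east 20 sin 127° = 15.97, north 20 cos 127° = -12.04
Net: 19.26 east, -5.86 north. Distance = √((19.26)² + (-5.86)²) = 20.130 nmi.

20.1 nmi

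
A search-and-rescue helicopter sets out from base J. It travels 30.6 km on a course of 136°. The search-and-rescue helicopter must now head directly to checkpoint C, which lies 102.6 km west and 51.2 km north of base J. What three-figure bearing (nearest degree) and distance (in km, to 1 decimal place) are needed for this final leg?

301°, 143.9 km

Leg 1 (136°, 30.6 km): east 30.6 sin 136° = 21.26, north 30.6 cos 136° = -22.01
Current position: (21.26, -22.01). Target: (-102.6, 51.2). Remaining: Δeast = -123.86, Δnorth = 73.21.
Bearing = atan2(-123.86, 73.21) mod 360° = 300.59°; distance = √((-123.86)² + (73.21)²) = 143.876 km.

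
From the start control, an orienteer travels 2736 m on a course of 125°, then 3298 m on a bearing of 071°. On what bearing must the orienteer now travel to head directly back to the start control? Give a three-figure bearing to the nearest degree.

275°

Leg 1 (125°, 2736 m): east 2736 sin 125° = 2241.20, north 2736 cos 125° = -1569.31
Leg 2 (071°, 3298 m): east 3298 sin 71° = 3118.32, north 3298 cos 71° = 1073.72
Net displacement: 5359.52 east, -495.58 north. Direction back to start is (-5359.52, 495.58): bearing = atan2(-5359.52, 495.58) mod 360° = 275.28° ≈ 275°.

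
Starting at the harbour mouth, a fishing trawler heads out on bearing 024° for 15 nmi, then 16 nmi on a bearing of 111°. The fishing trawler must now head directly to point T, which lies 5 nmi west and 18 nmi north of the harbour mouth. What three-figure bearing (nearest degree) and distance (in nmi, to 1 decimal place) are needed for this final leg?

291°, 27.9 nmi

Leg 1 (024°, 15 nmi): east 15 sin 24° = 6.10, north 15 cos 24° = 13.70
Leg 2 (111°, 16 nmi): east 16 sin 111° = 14.94, north 16 cos 111° = -5.73
Current position: (21.04, 7.97). Target: (-5, 18). Remaining: Δeast = -26.04, Δnorth = 10.03.
Bearing = atan2(-26.04, 10.03) mod 360° = 291.07°; distance = √((-26.04)² + (10.03)²) = 27.904 nmi.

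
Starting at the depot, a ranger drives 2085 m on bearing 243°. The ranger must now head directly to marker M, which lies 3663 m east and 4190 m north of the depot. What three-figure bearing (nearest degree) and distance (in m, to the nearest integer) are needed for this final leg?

047°, 7541 m

Leg 1 (243°, 2085 m): east 2085 sin 243° = -1857.75, north 2085 cos 243° = -946.57
Current position: (-1857.75, -946.57). Target: (3663, 4190). Remaining: Δeast = 5520.75, Δnorth = 5136.57.
Bearing = atan2(5520.75, 5136.57) mod 360° = 47.06°; distance = √((5520.75)² + (5136.57)²) = 7540.757 m.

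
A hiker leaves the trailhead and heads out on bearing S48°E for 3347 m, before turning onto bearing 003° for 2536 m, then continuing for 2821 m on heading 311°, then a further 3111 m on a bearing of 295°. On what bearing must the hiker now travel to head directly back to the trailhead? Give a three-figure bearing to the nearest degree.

Leg 1 (S48°E, 3347 m): east 3347 sin 132° = 2487.31, north 3347 cos 132° = -2239.58
Leg 2 (003°, 2536 m): east 2536 sin 3° = 132.72, north 2536 cos 3° = 2532.52
Leg 3 (311°, 2821 m): east 2821 sin 311° = -2129.04, north 2821 cos 311° = 1850.74
Leg 4 (295°, 3111 m): east 3111 sin 295° = -2819.52, north 3111 cos 295° = 1314.77
Net displacement: -2328.53 east, 3458.45 north. Direction back to start is (2328.53, -3458.45): bearing = atan2(2328.53, -3458.45) mod 360° = 146.05° ≈ 146°.

146°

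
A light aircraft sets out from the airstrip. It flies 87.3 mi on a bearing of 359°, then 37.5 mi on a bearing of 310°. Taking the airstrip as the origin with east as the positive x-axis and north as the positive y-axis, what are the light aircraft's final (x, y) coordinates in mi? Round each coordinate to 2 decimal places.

Leg 1 (359°, 87.3 mi): east 87.3 sin 359° = -1.52, north 87.3 cos 359° = 87.29
Leg 2 (310°, 37.5 mi): east 37.5 sin 310° = -28.73, north 37.5 cos 310° = 24.10
Summing: -30.25 mi east, 111.39 mi north → (-30.25, 111.39).

(-30.25, 111.39)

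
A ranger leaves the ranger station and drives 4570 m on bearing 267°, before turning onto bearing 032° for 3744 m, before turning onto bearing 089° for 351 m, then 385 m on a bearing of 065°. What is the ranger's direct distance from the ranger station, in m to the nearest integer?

Leg 1 (267°, 4570 m): east 4570 sin 267° = -4563.74, north 4570 cos 267° = -239.18
Leg 2 (032°, 3744 m): east 3744 sin 32° = 1984.02, north 3744 cos 32° = 3175.09
Leg 3 (089°, 351 m): east 351 sin 89° = 350.95, north 351 cos 89° = 6.13
Leg 4 (065°, 385 m): east 385 sin 65° = 348.93, north 385 cos 65° = 162.71
Net: -1879.84 east, 3104.75 north. Distance = √((-1879.84)² + (3104.75)²) = 3629.503 m.

3630 m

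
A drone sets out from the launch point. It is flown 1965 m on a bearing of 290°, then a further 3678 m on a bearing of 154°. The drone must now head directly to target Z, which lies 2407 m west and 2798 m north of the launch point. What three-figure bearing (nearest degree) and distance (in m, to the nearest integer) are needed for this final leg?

Leg 1 (290°, 1965 m): east 1965 sin 290° = -1846.50, north 1965 cos 290° = 672.07
Leg 2 (154°, 3678 m): east 3678 sin 154° = 1612.33, north 3678 cos 154° = -3305.76
Current position: (-234.17, -2633.69). Target: (-2407, 2798). Remaining: Δeast = -2172.83, Δnorth = 5431.69.
Bearing = atan2(-2172.83, 5431.69) mod 360° = 338.20°; distance = √((-2172.83)² + (5431.69)²) = 5850.172 m.

338°, 5850 m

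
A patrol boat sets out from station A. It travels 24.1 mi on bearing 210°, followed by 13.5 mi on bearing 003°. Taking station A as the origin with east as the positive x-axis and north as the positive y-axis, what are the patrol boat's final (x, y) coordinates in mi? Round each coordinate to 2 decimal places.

(-11.34, -7.39)

Leg 1 (210°, 24.1 mi): east 24.1 sin 210° = -12.05, north 24.1 cos 210° = -20.87
Leg 2 (003°, 13.5 mi): east 13.5 sin 3° = 0.71, north 13.5 cos 3° = 13.48
Summing: -11.34 mi east, -7.39 mi north → (-11.34, -7.39).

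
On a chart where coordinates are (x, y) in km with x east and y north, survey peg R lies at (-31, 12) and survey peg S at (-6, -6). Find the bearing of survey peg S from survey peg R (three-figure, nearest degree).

126°

Δeast = -6 − -31 = 25.00; Δnorth = -6 − 12 = -18.00.
Bearing = atan2(Δeast, Δnorth) mod 360° = 125.75° ≈ 126°.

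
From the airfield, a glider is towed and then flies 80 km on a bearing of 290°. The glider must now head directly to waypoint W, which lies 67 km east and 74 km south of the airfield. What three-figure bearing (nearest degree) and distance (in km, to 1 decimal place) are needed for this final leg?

Leg 1 (290°, 80 km): east 80 sin 290° = -75.18, north 80 cos 290° = 27.36
Current position: (-75.18, 27.36). Target: (67, -74). Remaining: Δeast = 142.18, Δnorth = -101.36.
Bearing = atan2(142.18, -101.36) mod 360° = 125.49°; distance = √((142.18)² + (-101.36)²) = 174.608 km.

125°, 174.6 km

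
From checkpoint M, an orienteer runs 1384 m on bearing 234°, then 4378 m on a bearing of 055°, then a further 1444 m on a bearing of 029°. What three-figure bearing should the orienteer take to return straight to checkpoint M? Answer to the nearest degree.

227°

Leg 1 (234°, 1384 m): east 1384 sin 234° = -1119.68, north 1384 cos 234° = -813.49
Leg 2 (055°, 4378 m): east 4378 sin 55° = 3586.25, north 4378 cos 55° = 2511.12
Leg 3 (029°, 1444 m): east 1444 sin 29° = 700.07, north 1444 cos 29° = 1262.95
Net displacement: 3166.63 east, 2960.57 north. Direction back to start is (-3166.63, -2960.57): bearing = atan2(-3166.63, -2960.57) mod 360° = 226.93° ≈ 227°.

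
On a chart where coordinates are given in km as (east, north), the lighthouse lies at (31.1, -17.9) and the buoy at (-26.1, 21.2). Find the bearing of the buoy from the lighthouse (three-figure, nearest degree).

304°

Δeast = -26.1 − 31.1 = -57.20; Δnorth = 21.2 − -17.9 = 39.10.
Bearing = atan2(Δeast, Δnorth) mod 360° = 304.36° ≈ 304°.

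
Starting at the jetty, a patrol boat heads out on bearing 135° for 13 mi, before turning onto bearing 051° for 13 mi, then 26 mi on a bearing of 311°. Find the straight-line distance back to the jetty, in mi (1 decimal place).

Leg 1 (135°, 13 mi): east 13 sin 135° = 9.19, north 13 cos 135° = -9.19
Leg 2 (051°, 13 mi): east 13 sin 51° = 10.10, north 13 cos 51° = 8.18
Leg 3 (311°, 26 mi): east 26 sin 311° = -19.62, north 26 cos 311° = 17.06
Net: -0.33 east, 16.05 north. Distance = √((-0.33)² + (16.05)²) = 16.050 mi.

16.0 mi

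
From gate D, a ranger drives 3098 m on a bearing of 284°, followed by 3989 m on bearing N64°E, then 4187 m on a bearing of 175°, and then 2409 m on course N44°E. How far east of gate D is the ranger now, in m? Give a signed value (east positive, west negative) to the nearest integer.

Leg 1 (284°, 3098 m): east 3098 sin 284° = -3005.98, north 3098 cos 284° = 749.47
Leg 2 (N64°E, 3989 m): east 3989 sin 64° = 3585.29, north 3989 cos 64° = 1748.66
Leg 3 (175°, 4187 m): east 4187 sin 175° = 364.92, north 4187 cos 175° = -4171.07
Leg 4 (N44°E, 2409 m): east 2409 sin 44° = 1673.43, north 2409 cos 44° = 1732.89
Net east component: 2617.67 m.

2618 m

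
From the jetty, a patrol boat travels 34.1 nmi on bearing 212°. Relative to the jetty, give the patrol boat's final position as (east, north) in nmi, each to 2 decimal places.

(-18.07, -28.92)

Leg 1 (212°, 34.1 nmi): east 34.1 sin 212° = -18.07, north 34.1 cos 212° = -28.92
Summing: -18.07 nmi east, -28.92 nmi north → (-18.07, -28.92).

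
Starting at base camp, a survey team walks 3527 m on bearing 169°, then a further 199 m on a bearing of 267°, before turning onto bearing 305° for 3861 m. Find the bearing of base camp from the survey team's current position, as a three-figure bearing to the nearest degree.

Leg 1 (169°, 3527 m): east 3527 sin 169° = 672.98, north 3527 cos 169° = -3462.20
Leg 2 (267°, 199 m): east 199 sin 267° = -198.73, north 199 cos 267° = -10.41
Leg 3 (305°, 3861 m): east 3861 sin 305° = -3162.75, north 3861 cos 305° = 2214.58
Net displacement: -2688.49 east, -1258.04 north. Direction back to start is (2688.49, 1258.04): bearing = atan2(2688.49, 1258.04) mod 360° = 64.92° ≈ 065°.

065°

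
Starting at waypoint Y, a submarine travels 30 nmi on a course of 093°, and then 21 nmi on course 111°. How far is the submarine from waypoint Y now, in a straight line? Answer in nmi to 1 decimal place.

Leg 1 (093°, 30 nmi): east 30 sin 93° = 29.96, north 30 cos 93° = -1.57
Leg 2 (111°, 21 nmi): east 21 sin 111° = 19.61, north 21 cos 111° = -7.53
Net: 49.56 east, -9.10 north. Distance = √((49.56)² + (-9.10)²) = 50.392 nmi.

50.4 nmi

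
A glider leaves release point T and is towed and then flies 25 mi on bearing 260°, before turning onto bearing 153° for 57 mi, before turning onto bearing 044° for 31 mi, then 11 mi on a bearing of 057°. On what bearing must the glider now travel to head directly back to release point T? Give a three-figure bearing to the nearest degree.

Leg 1 (260°, 25 mi): east 25 sin 260° = -24.62, north 25 cos 260° = -4.34
Leg 2 (153°, 57 mi): east 57 sin 153° = 25.88, north 57 cos 153° = -50.79
Leg 3 (044°, 31 mi): east 31 sin 44° = 21.53, north 31 cos 44° = 22.30
Leg 4 (057°, 11 mi): east 11 sin 57° = 9.23, north 11 cos 57° = 5.99
Net displacement: 32.02 east, -26.84 north. Direction back to start is (-32.02, 26.84): bearing = atan2(-32.02, 26.84) mod 360° = 309.97° ≈ 310°.

310°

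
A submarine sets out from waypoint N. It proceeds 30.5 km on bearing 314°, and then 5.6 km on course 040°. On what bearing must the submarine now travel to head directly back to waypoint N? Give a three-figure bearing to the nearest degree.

Leg 1 (314°, 30.5 km): east 30.5 sin 314° = -21.94, north 30.5 cos 314° = 21.19
Leg 2 (040°, 5.6 km): east 5.6 sin 40° = 3.60, north 5.6 cos 40° = 4.29
Net displacement: -18.34 east, 25.48 north. Direction back to start is (18.34, -25.48): bearing = atan2(18.34, -25.48) mod 360° = 144.25° ≈ 144°.

144°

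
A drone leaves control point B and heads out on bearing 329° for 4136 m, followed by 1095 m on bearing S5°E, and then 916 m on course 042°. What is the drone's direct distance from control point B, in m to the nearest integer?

3442 m

Leg 1 (329°, 4136 m): east 4136 sin 329° = -2130.20, north 4136 cos 329° = 3545.24
Leg 2 (S5°E, 1095 m): east 1095 sin 175° = 95.44, north 1095 cos 175° = -1090.83
Leg 3 (042°, 916 m): east 916 sin 42° = 612.92, north 916 cos 42° = 680.72
Net: -1421.84 east, 3135.13 north. Distance = √((-1421.84)² + (3135.13)²) = 3442.481 m.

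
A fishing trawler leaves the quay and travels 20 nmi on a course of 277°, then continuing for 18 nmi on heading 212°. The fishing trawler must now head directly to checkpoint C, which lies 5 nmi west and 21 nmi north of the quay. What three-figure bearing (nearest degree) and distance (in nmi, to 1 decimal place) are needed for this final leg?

036°, 41.7 nmi

Leg 1 (277°, 20 nmi): east 20 sin 277° = -19.85, north 20 cos 277° = 2.44
Leg 2 (212°, 18 nmi): east 18 sin 212° = -9.54, north 18 cos 212° = -15.26
Current position: (-29.39, -12.83). Target: (-5, 21). Remaining: Δeast = 24.39, Δnorth = 33.83.
Bearing = atan2(24.39, 33.83) mod 360° = 35.79°; distance = √((24.39)² + (33.83)²) = 41.703 nmi.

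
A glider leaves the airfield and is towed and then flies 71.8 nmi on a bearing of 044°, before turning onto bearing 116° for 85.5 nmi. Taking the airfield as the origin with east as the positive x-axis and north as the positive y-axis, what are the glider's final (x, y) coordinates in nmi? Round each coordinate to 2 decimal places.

Leg 1 (044°, 71.8 nmi): east 71.8 sin 44° = 49.88, north 71.8 cos 44° = 51.65
Leg 2 (116°, 85.5 nmi): east 85.5 sin 116° = 76.85, north 85.5 cos 116° = -37.48
Summing: 126.72 nmi east, 14.17 nmi north → (126.72, 14.17).

(126.72, 14.17)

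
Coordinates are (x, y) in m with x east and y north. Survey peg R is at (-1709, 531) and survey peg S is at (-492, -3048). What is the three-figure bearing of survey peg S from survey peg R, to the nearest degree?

Δeast = -492 − -1709 = 1217.00; Δnorth = -3048 − 531 = -3579.00.
Bearing = atan2(Δeast, Δnorth) mod 360° = 161.22° ≈ 161°.

161°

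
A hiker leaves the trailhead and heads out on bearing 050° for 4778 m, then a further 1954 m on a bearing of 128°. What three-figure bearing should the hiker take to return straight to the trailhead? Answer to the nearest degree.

Leg 1 (050°, 4778 m): east 4778 sin 50° = 3660.16, north 4778 cos 50° = 3071.24
Leg 2 (128°, 1954 m): east 1954 sin 128° = 1539.77, north 1954 cos 128° = -1203.00
Net displacement: 5199.93 east, 1868.24 north. Direction back to start is (-5199.93, -1868.24): bearing = atan2(-5199.93, -1868.24) mod 360° = 250.24° ≈ 250°.

250°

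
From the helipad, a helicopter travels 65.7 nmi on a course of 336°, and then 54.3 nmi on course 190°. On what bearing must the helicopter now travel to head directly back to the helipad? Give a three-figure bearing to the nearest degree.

Leg 1 (336°, 65.7 nmi): east 65.7 sin 336° = -26.72, north 65.7 cos 336° = 60.02
Leg 2 (190°, 54.3 nmi): east 54.3 sin 190° = -9.43, north 54.3 cos 190° = -53.48
Net displacement: -36.15 east, 6.54 north. Direction back to start is (36.15, -6.54): bearing = atan2(36.15, -6.54) mod 360° = 100.26° ≈ 100°.

100°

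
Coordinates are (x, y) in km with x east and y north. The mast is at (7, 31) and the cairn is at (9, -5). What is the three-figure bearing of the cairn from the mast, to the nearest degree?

177°

Δeast = 9 − 7 = 2.00; Δnorth = -5 − 31 = -36.00.
Bearing = atan2(Δeast, Δnorth) mod 360° = 176.82° ≈ 177°.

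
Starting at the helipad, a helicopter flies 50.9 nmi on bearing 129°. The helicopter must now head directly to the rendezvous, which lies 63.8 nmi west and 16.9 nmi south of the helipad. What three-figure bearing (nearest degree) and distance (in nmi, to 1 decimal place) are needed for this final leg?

278°, 104.5 nmi

Leg 1 (129°, 50.9 nmi): east 50.9 sin 129° = 39.56, north 50.9 cos 129° = -32.03
Current position: (39.56, -32.03). Target: (-63.8, -16.9). Remaining: Δeast = -103.36, Δnorth = 15.13.
Bearing = atan2(-103.36, 15.13) mod 360° = 278.33°; distance = √((-103.36)² + (15.13)²) = 104.459 nmi.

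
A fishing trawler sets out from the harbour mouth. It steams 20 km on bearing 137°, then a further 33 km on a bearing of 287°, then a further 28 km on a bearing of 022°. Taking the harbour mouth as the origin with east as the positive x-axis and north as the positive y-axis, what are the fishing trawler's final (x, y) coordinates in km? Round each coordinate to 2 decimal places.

(-7.43, 20.98)

Leg 1 (137°, 20 km): east 20 sin 137° = 13.64, north 20 cos 137° = -14.63
Leg 2 (287°, 33 km): east 33 sin 287° = -31.56, north 33 cos 287° = 9.65
Leg 3 (022°, 28 km): east 28 sin 22° = 10.49, north 28 cos 22° = 25.96
Summing: -7.43 km east, 20.98 km north → (-7.43, 20.98).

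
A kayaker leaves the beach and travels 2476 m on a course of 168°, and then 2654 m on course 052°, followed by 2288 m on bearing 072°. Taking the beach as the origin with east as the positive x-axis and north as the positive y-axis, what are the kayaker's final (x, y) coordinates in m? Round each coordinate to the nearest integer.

(4782, -81)

Leg 1 (168°, 2476 m): east 2476 sin 168° = 514.79, north 2476 cos 168° = -2421.89
Leg 2 (052°, 2654 m): east 2654 sin 52° = 2091.38, north 2654 cos 52° = 1633.97
Leg 3 (072°, 2288 m): east 2288 sin 72° = 2176.02, north 2288 cos 72° = 707.03
Summing: 4782.19 m east, -80.90 m north → (4782, -81).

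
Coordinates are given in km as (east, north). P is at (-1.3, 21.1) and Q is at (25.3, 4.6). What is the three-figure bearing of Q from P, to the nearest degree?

122°

Δeast = 25.3 − -1.3 = 26.60; Δnorth = 4.6 − 21.1 = -16.50.
Bearing = atan2(Δeast, Δnorth) mod 360° = 121.81° ≈ 122°.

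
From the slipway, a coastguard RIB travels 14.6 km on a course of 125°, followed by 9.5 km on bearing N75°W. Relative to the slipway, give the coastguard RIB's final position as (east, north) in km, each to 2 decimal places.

(2.78, -5.92)

Leg 1 (125°, 14.6 km): east 14.6 sin 125° = 11.96, north 14.6 cos 125° = -8.37
Leg 2 (N75°W, 9.5 km): east 9.5 sin 285° = -9.18, north 9.5 cos 285° = 2.46
Summing: 2.78 km east, -5.92 km north → (2.78, -5.92).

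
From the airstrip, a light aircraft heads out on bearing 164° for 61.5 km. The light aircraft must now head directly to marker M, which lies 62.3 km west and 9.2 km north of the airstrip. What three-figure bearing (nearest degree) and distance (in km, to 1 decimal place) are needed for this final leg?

311°, 104.6 km

Leg 1 (164°, 61.5 km): east 61.5 sin 164° = 16.95, north 61.5 cos 164° = -59.12
Current position: (16.95, -59.12). Target: (-62.3, 9.2). Remaining: Δeast = -79.25, Δnorth = 68.32.
Bearing = atan2(-79.25, 68.32) mod 360° = 310.76°; distance = √((-79.25)² + (68.32)²) = 104.633 km.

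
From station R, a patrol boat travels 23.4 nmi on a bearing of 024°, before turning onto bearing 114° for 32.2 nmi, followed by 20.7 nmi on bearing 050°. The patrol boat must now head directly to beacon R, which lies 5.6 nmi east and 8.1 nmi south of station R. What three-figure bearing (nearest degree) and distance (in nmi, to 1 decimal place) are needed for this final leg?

239°, 57.5 nmi

Leg 1 (024°, 23.4 nmi): east 23.4 sin 24° = 9.52, north 23.4 cos 24° = 21.38
Leg 2 (114°, 32.2 nmi): east 32.2 sin 114° = 29.42, north 32.2 cos 114° = -13.10
Leg 3 (050°, 20.7 nmi): east 20.7 sin 50° = 15.86, north 20.7 cos 50° = 13.31
Current position: (54.79, 21.59). Target: (5.6, -8.1). Remaining: Δeast = -49.19, Δnorth = -29.69.
Bearing = atan2(-49.19, -29.69) mod 360° = 238.89°; distance = √((-49.19)² + (-29.69)²) = 57.454 nmi.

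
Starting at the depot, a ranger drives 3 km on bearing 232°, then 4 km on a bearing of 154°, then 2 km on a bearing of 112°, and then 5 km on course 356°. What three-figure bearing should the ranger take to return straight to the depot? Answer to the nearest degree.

Leg 1 (232°, 3 km): east 3 sin 232° = -2.36, north 3 cos 232° = -1.85
Leg 2 (154°, 4 km): east 4 sin 154° = 1.75, north 4 cos 154° = -3.60
Leg 3 (112°, 2 km): east 2 sin 112° = 1.85, north 2 cos 112° = -0.75
Leg 4 (356°, 5 km): east 5 sin 356° = -0.35, north 5 cos 356° = 4.99
Net displacement: 0.90 east, -1.20 north. Direction back to start is (-0.90, 1.20): bearing = atan2(-0.90, 1.20) mod 360° = 323.36° ≈ 323°.

323°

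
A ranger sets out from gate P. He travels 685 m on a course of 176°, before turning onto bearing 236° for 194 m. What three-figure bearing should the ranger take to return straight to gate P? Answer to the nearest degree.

Leg 1 (176°, 685 m): east 685 sin 176° = 47.78, north 685 cos 176° = -683.33
Leg 2 (236°, 194 m): east 194 sin 236° = -160.83, north 194 cos 236° = -108.48
Net displacement: -113.05 east, -791.81 north. Direction back to start is (113.05, 791.81): bearing = atan2(113.05, 791.81) mod 360° = 8.13° ≈ 008°.

008°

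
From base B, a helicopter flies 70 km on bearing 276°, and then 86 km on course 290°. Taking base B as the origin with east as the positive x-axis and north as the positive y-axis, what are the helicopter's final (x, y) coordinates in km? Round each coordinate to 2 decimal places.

Leg 1 (276°, 70 km): east 70 sin 276° = -69.62, north 70 cos 276° = 7.32
Leg 2 (290°, 86 km): east 86 sin 290° = -80.81, north 86 cos 290° = 29.41
Summing: -150.43 km east, 36.73 km north → (-150.43, 36.73).

(-150.43, 36.73)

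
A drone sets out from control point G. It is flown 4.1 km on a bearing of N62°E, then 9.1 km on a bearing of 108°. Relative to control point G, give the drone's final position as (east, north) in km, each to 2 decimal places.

Leg 1 (N62°E, 4.1 km): east 4.1 sin 62° = 3.62, north 4.1 cos 62° = 1.92
Leg 2 (108°, 9.1 km): east 9.1 sin 108° = 8.65, north 9.1 cos 108° = -2.81
Summing: 12.27 km east, -0.89 km north → (12.27, -0.89).

(12.27, -0.89)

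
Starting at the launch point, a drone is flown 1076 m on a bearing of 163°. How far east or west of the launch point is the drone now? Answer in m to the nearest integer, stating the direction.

Leg 1 (163°, 1076 m): east 1076 sin 163° = 314.59, north 1076 cos 163° = -1028.98
Net east component: 314.59 m.

315 m east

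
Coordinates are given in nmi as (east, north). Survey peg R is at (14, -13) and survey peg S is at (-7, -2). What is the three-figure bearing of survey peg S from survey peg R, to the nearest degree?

298°

Δeast = -7 − 14 = -21.00; Δnorth = -2 − -13 = 11.00.
Bearing = atan2(Δeast, Δnorth) mod 360° = 297.65° ≈ 298°.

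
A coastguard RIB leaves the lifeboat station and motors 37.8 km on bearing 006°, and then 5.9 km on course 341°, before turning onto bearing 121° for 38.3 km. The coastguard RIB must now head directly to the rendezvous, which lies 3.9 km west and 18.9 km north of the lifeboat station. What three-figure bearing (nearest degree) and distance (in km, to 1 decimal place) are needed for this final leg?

Leg 1 (006°, 37.8 km): east 37.8 sin 6° = 3.95, north 37.8 cos 6° = 37.59
Leg 2 (341°, 5.9 km): east 5.9 sin 341° = -1.92, north 5.9 cos 341° = 5.58
Leg 3 (121°, 38.3 km): east 38.3 sin 121° = 32.83, north 38.3 cos 121° = -19.73
Current position: (34.86, 23.45). Target: (-3.9, 18.9). Remaining: Δeast = -38.76, Δnorth = -4.55.
Bearing = atan2(-38.76, -4.55) mod 360° = 263.31°; distance = √((-38.76)² + (-4.55)²) = 39.025 km.

263°, 39.0 km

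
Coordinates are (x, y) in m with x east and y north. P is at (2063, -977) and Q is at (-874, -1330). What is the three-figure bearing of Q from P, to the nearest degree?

Δeast = -874 − 2063 = -2937.00; Δnorth = -1330 − -977 = -353.00.
Bearing = atan2(Δeast, Δnorth) mod 360° = 263.15° ≈ 263°.

263°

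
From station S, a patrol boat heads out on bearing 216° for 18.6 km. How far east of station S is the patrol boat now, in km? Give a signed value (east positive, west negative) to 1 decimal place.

Leg 1 (216°, 18.6 km): east 18.6 sin 216° = -10.93, north 18.6 cos 216° = -15.05
Net east component: -10.93 km.

-10.9 km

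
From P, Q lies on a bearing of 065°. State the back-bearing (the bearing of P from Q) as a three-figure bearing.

245°

Back-bearing = 065° + 180° = 245°.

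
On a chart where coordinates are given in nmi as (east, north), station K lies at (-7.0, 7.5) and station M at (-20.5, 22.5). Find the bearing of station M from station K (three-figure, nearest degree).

318°

Δeast = -20.5 − -7.0 = -13.50; Δnorth = 22.5 − 7.5 = 15.00.
Bearing = atan2(Δeast, Δnorth) mod 360° = 318.01° ≈ 318°.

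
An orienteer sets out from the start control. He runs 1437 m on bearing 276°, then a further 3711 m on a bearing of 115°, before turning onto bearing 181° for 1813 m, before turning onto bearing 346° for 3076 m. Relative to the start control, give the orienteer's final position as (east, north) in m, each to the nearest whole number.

(1158, -246)

Leg 1 (276°, 1437 m): east 1437 sin 276° = -1429.13, north 1437 cos 276° = 150.21
Leg 2 (115°, 3711 m): east 3711 sin 115° = 3363.31, north 3711 cos 115° = -1568.34
Leg 3 (181°, 1813 m): east 1813 sin 181° = -31.64, north 1813 cos 181° = -1812.72
Leg 4 (346°, 3076 m): east 3076 sin 346° = -744.15, north 3076 cos 346° = 2984.63
Summing: 1158.39 m east, -246.22 m north → (1158, -246).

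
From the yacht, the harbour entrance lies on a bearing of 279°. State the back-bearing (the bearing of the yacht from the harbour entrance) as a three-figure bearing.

Back-bearing = 279° − 180° = 099°.

099°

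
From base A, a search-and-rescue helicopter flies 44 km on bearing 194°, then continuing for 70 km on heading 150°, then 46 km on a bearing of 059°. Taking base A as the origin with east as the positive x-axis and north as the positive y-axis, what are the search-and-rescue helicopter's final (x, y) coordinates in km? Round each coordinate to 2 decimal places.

(63.79, -79.62)

Leg 1 (194°, 44 km): east 44 sin 194° = -10.64, north 44 cos 194° = -42.69
Leg 2 (150°, 70 km): east 70 sin 150° = 35.00, north 70 cos 150° = -60.62
Leg 3 (059°, 46 km): east 46 sin 59° = 39.43, north 46 cos 59° = 23.69
Summing: 63.79 km east, -79.62 km north → (63.79, -79.62).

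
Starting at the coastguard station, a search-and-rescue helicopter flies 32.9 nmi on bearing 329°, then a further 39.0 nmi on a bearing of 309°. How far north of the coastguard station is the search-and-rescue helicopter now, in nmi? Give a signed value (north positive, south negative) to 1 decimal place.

Leg 1 (329°, 32.9 nmi): east 32.9 sin 329° = -16.94, north 32.9 cos 329° = 28.20
Leg 2 (309°, 39.0 nmi): east 39.0 sin 309° = -30.31, north 39.0 cos 309° = 24.54
Net north component: 52.74 nmi.

52.7 nmi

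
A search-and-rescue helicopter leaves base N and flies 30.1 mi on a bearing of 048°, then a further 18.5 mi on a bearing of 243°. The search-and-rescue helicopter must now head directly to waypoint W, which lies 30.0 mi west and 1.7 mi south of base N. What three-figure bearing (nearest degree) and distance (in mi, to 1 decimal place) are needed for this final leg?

Leg 1 (048°, 30.1 mi): east 30.1 sin 48° = 22.37, north 30.1 cos 48° = 20.14
Leg 2 (243°, 18.5 mi): east 18.5 sin 243° = -16.48, north 18.5 cos 243° = -8.40
Current position: (5.89, 11.74). Target: (-30.0, -1.7). Remaining: Δeast = -35.89, Δnorth = -13.44.
Bearing = atan2(-35.89, -13.44) mod 360° = 249.46°; distance = √((-35.89)² + (-13.44)²) = 38.320 mi.

249°, 38.3 mi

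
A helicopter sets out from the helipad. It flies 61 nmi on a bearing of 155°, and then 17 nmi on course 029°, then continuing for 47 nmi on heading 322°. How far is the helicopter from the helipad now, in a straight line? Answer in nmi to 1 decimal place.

Leg 1 (155°, 61 nmi): east 61 sin 155° = 25.78, north 61 cos 155° = -55.28
Leg 2 (029°, 17 nmi): east 17 sin 29° = 8.24, north 17 cos 29° = 14.87
Leg 3 (322°, 47 nmi): east 47 sin 322° = -28.94, north 47 cos 322° = 37.04
Net: 5.09 east, -3.38 north. Distance = √((5.09)² + (-3.38)²) = 6.106 nmi.

6.1 nmi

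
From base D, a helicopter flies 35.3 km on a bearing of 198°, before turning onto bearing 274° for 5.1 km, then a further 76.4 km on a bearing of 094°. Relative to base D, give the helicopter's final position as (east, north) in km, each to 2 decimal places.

Leg 1 (198°, 35.3 km): east 35.3 sin 198° = -10.91, north 35.3 cos 198° = -33.57
Leg 2 (274°, 5.1 km): east 5.1 sin 274° = -5.09, north 5.1 cos 274° = 0.36
Leg 3 (094°, 76.4 km): east 76.4 sin 94° = 76.21, north 76.4 cos 94° = -5.33
Summing: 60.22 km east, -38.55 km north → (60.22, -38.55).

(60.22, -38.55)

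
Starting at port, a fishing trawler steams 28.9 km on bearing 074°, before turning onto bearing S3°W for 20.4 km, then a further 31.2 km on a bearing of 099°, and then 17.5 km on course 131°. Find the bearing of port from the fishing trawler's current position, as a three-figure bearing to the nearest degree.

Leg 1 (074°, 28.9 km): east 28.9 sin 74° = 27.78, north 28.9 cos 74° = 7.97
Leg 2 (S3°W, 20.4 km): east 20.4 sin 183° = -1.07, north 20.4 cos 183° = -20.37
Leg 3 (099°, 31.2 km): east 31.2 sin 99° = 30.82, north 31.2 cos 99° = -4.88
Leg 4 (131°, 17.5 km): east 17.5 sin 131° = 13.21, north 17.5 cos 131° = -11.48
Net displacement: 70.74 east, -28.77 north. Direction back to start is (-70.74, 28.77): bearing = atan2(-70.74, 28.77) mod 360° = 292.13° ≈ 292°.

292°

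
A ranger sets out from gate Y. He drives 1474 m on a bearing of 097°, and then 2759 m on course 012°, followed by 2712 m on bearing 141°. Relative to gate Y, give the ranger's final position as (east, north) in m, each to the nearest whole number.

Leg 1 (097°, 1474 m): east 1474 sin 97° = 1463.01, north 1474 cos 97° = -179.64
Leg 2 (012°, 2759 m): east 2759 sin 12° = 573.63, north 2759 cos 12° = 2698.71
Leg 3 (141°, 2712 m): east 2712 sin 141° = 1706.72, north 2712 cos 141° = -2107.62
Summing: 3743.36 m east, 411.45 m north → (3743, 411).

(3743, 411)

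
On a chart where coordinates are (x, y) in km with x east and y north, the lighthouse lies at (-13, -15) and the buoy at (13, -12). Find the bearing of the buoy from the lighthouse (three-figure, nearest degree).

Δeast = 13 − -13 = 26.00; Δnorth = -12 − -15 = 3.00.
Bearing = atan2(Δeast, Δnorth) mod 360° = 83.42° ≈ 083°.

083°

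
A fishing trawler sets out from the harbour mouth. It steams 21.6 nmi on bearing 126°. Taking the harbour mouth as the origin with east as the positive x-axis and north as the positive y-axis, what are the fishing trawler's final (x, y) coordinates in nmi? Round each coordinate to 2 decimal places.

(17.47, -12.70)

Leg 1 (126°, 21.6 nmi): east 21.6 sin 126° = 17.47, north 21.6 cos 126° = -12.70
Summing: 17.47 nmi east, -12.70 nmi north → (17.47, -12.70).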